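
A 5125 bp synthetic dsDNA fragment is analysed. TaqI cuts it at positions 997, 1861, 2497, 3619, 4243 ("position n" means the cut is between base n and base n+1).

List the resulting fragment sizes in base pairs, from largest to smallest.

1122, 997, 882, 864, 636, 624 bp

Linear molecule, 5 cuts → 6 fragments:
  997 − 0 = 997 bp
  1861 − 997 = 864 bp
  2497 − 1861 = 636 bp
  3619 − 2497 = 1122 bp
  4243 − 3619 = 624 bp
  5125 − 4243 = 882 bp
Sorted largest to smallest: 1122, 997, 882, 864, 636, 624 bp.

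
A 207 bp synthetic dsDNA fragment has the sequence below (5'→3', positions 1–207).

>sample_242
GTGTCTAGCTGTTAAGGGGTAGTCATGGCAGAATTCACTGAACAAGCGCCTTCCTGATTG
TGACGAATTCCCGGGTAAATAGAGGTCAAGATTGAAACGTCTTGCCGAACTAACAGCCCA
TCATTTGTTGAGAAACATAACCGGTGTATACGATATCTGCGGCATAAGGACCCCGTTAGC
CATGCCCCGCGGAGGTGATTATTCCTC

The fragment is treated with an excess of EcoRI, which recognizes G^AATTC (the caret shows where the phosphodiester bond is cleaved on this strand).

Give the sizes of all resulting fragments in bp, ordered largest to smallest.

EcoRI sites (GAATTC) start at positions 31, 65.
EcoRI cuts after the first base of each site, so after positions 31, 65.
Linear molecule, 2 cuts → 3 fragments:
  1–31 → 31 bp
  32–65 → 34 bp
  66–207 → 142 bp
Sorted largest to smallest: 142, 34, 31 bp.

142, 34, 31 bp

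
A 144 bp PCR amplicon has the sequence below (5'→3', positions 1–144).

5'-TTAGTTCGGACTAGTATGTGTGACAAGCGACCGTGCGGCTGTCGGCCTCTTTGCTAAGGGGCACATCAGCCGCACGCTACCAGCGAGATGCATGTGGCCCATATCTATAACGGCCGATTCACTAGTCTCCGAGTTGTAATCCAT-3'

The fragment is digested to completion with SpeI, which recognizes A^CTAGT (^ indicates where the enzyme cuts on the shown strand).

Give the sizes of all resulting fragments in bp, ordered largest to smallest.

111, 23, 10 bp

SpeI sites (ACTAGT) start at positions 10, 121.
SpeI cuts after the first base of each site, so after positions 10, 121.
Linear molecule, 2 cuts → 3 fragments:
  1–10 → 10 bp
  11–121 → 111 bp
  122–144 → 23 bp
Sorted largest to smallest: 111, 23, 10 bp.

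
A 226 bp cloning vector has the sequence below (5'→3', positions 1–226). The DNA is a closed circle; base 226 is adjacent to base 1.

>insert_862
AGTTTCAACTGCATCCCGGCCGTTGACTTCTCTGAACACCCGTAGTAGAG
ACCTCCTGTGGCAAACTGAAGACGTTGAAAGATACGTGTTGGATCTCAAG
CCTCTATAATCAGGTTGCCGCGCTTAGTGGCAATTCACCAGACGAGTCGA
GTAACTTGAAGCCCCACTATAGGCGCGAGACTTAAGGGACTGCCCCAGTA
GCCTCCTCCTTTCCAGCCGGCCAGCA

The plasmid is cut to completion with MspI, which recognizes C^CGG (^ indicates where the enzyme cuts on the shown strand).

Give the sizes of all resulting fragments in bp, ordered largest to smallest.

201, 25 bp

MspI sites (CCGG) start at positions 16, 217.
MspI cuts after the first base of each site, so after positions 16, 217.
Circular molecule, 2 cuts → 2 fragments:
  17–217 → 201 bp
  218–226 then 1–16 → 9 + 16 = 25 bp
Sorted largest to smallest: 201, 25 bp.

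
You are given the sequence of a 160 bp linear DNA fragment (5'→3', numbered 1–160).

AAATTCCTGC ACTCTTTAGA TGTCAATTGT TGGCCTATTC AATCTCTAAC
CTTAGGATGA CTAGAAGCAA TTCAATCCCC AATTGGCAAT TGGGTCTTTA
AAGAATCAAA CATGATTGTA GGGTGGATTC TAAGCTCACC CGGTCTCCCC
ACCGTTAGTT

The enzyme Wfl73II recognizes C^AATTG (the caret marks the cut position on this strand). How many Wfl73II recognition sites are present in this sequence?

CAATTG occurs starting at positions 24, 80, 87.
Wfl73II cuts at 3 sites.

3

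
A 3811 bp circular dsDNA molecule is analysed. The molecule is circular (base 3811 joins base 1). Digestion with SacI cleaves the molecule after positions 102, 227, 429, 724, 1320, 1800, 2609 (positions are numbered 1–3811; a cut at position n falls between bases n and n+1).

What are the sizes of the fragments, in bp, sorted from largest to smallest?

Circular molecule, 7 cuts → 7 fragments:
  227 − 102 = 125 bp
  429 − 227 = 202 bp
  724 − 429 = 295 bp
  1320 − 724 = 596 bp
  1800 − 1320 = 480 bp
  2609 − 1800 = 809 bp
  wrap: 3811 − 2609 + 102 = 1304 bp
Sorted largest to smallest: 1304, 809, 596, 480, 295, 202, 125 bp.

1304, 809, 596, 480, 295, 202, 125 bp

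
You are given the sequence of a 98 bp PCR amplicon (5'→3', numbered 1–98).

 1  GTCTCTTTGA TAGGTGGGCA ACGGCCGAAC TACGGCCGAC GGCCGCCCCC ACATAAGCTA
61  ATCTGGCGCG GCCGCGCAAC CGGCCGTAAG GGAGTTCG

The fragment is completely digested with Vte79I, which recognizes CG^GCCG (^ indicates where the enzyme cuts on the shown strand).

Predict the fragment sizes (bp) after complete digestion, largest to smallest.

Vte79I sites (CGGCCG) start at positions 22, 33, 40, 69, 81.
Vte79I cuts after base 2 of each site, so after positions 23, 34, 41, 70, 82.
Linear molecule, 5 cuts → 6 fragments:
  1–23 → 23 bp
  24–34 → 11 bp
  35–41 → 7 bp
  42–70 → 29 bp
  71–82 → 12 bp
  83–98 → 16 bp
Sorted largest to smallest: 29, 23, 16, 12, 11, 7 bp.

29, 23, 16, 12, 11, 7 bp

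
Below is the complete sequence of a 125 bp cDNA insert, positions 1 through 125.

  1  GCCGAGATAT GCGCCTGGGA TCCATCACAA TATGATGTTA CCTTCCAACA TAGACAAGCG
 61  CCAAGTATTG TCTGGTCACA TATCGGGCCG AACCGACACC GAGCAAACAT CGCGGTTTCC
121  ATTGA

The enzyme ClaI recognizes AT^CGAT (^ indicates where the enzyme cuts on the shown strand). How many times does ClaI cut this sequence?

0

No occurrence of ATCGAT is present in the sequence.
ClaI does not cut: 0 sites.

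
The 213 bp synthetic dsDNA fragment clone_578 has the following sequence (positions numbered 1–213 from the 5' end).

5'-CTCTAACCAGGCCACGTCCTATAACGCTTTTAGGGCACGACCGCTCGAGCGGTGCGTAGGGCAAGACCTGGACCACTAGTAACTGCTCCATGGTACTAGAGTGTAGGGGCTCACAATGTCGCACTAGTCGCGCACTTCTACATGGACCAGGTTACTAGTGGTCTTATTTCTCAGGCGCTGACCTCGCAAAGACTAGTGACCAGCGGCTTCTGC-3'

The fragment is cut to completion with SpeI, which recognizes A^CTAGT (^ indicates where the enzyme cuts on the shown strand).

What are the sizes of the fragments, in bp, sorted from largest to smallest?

75, 48, 38, 31, 21 bp

SpeI sites (ACTAGT) start at positions 75, 123, 154, 192.
SpeI cuts after the first base of each site, so after positions 75, 123, 154, 192.
Linear molecule, 4 cuts → 5 fragments:
  1–75 → 75 bp
  76–123 → 48 bp
  124–154 → 31 bp
  155–192 → 38 bp
  193–213 → 21 bp
Sorted largest to smallest: 75, 48, 38, 31, 21 bp.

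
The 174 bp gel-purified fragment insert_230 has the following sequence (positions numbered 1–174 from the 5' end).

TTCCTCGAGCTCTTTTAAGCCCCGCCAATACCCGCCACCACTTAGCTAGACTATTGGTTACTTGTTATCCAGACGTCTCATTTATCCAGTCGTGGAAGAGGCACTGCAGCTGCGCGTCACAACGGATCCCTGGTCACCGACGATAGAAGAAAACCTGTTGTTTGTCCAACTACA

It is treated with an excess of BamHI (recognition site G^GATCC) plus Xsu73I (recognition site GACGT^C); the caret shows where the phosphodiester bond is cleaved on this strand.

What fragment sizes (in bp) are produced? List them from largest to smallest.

The BamHI site (GGATCC) starts at position 124.
BamHI cuts after the first base of each site, so after position 124.
The Xsu73I site (GACGTC) starts at position 72.
Xsu73I cuts after base 5 of each site (before the last base), so after position 76.
Combined cut positions: 76, 124.
Linear molecule, 2 cuts → 3 fragments:
  1–76 → 76 bp
  77–124 → 48 bp
  125–174 → 50 bp
Sorted largest to smallest: 76, 50, 48 bp.

76, 50, 48 bp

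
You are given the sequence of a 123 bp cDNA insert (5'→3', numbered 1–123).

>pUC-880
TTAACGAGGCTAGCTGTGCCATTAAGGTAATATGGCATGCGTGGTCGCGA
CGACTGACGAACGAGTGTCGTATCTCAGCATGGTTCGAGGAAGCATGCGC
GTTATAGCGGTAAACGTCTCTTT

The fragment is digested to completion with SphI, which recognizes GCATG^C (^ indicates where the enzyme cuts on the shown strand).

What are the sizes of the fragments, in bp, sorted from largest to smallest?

SphI sites (GCATGC) start at positions 35, 93.
SphI cuts after base 5 of each site (before the last base), so after positions 39, 97.
Linear molecule, 2 cuts → 3 fragments:
  1–39 → 39 bp
  40–97 → 58 bp
  98–123 → 26 bp
Sorted largest to smallest: 58, 39, 26 bp.

58, 39, 26 bp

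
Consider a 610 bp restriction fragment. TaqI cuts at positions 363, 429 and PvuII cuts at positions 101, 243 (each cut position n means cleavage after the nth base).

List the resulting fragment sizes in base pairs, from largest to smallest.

181, 142, 120, 101, 66 bp

Combined cut positions (sorted): 101, 243, 363, 429.
Linear molecule, 4 cuts → 5 fragments:
  101 − 0 = 101 bp
  243 − 101 = 142 bp
  363 − 243 = 120 bp
  429 − 363 = 66 bp
  610 − 429 = 181 bp
Sorted largest to smallest: 181, 142, 120, 101, 66 bp.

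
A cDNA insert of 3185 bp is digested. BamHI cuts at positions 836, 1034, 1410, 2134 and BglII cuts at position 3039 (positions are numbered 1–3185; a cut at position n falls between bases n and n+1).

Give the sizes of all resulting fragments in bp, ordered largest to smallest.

905, 836, 724, 376, 198, 146 bp

Combined cut positions (sorted): 836, 1034, 1410, 2134, 3039.
Linear molecule, 5 cuts → 6 fragments:
  836 − 0 = 836 bp
  1034 − 836 = 198 bp
  1410 − 1034 = 376 bp
  2134 − 1410 = 724 bp
  3039 − 2134 = 905 bp
  3185 − 3039 = 146 bp
Sorted largest to smallest: 905, 836, 724, 376, 198, 146 bp.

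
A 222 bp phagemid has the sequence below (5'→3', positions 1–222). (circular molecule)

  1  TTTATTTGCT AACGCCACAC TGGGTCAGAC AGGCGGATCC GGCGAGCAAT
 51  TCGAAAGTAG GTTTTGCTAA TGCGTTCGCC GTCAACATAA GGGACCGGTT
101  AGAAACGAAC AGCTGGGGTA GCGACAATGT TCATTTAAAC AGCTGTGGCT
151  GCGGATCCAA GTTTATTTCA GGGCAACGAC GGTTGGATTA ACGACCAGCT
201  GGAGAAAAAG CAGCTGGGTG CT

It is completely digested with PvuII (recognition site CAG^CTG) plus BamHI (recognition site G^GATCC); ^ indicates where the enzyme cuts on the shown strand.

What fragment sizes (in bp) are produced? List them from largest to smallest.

77, 45, 44, 30, 15, 11 bp

PvuII sites (CAGCTG) start at positions 110, 140, 196, 211.
PvuII cuts after base 3 of each site, so after positions 112, 142, 198, 213.
BamHI sites (GGATCC) start at positions 35, 153.
BamHI cuts after the first base of each site, so after positions 35, 153.
Combined cut positions: 35, 112, 142, 153, 198, 213.
Circular molecule, 6 cuts → 6 fragments:
  36–112 → 77 bp
  113–142 → 30 bp
  143–153 → 11 bp
  154–198 → 45 bp
  199–213 → 15 bp
  214–222 then 1–35 → 9 + 35 = 44 bp
Sorted largest to smallest: 77, 45, 44, 30, 15, 11 bp.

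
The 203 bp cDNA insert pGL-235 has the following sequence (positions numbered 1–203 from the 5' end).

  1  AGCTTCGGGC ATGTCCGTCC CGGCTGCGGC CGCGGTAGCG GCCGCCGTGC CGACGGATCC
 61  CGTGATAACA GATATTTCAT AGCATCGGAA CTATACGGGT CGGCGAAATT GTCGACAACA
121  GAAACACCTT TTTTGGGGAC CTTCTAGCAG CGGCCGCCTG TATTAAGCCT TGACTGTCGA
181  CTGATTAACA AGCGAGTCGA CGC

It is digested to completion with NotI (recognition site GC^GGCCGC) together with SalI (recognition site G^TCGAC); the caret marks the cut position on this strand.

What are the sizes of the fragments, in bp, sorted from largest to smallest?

72, 40, 27, 25, 20, 12, 7 bp

NotI sites (GCGGCCGC) start at positions 26, 38, 150.
NotI cuts after base 2 of each site, so after positions 27, 39, 151.
SalI sites (GTCGAC) start at positions 111, 176, 196.
SalI cuts after the first base of each site, so after positions 111, 176, 196.
Combined cut positions: 27, 39, 111, 151, 176, 196.
Linear molecule, 6 cuts → 7 fragments:
  1–27 → 27 bp
  28–39 → 12 bp
  40–111 → 72 bp
  112–151 → 40 bp
  152–176 → 25 bp
  177–196 → 20 bp
  197–203 → 7 bp
Sorted largest to smallest: 72, 40, 27, 25, 20, 12, 7 bp.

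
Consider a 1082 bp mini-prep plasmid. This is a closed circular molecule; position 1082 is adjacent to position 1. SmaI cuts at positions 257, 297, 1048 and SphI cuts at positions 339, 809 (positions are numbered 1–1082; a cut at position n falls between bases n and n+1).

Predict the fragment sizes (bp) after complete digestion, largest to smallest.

Combined cut positions (sorted): 257, 297, 339, 809, 1048.
Circular molecule, 5 cuts → 5 fragments:
  297 − 257 = 40 bp
  339 − 297 = 42 bp
  809 − 339 = 470 bp
  1048 − 809 = 239 bp
  wrap: 1082 − 1048 + 257 = 291 bp
Sorted largest to smallest: 470, 291, 239, 42, 40 bp.

470, 291, 239, 42, 40 bp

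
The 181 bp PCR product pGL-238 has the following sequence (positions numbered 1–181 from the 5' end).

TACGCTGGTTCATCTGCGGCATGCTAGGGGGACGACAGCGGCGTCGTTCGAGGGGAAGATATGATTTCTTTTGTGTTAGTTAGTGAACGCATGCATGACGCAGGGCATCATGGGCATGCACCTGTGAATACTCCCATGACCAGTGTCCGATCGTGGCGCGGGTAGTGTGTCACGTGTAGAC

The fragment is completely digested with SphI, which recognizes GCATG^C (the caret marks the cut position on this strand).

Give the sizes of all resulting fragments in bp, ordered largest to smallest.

SphI sites (GCATGC) start at positions 19, 89, 114.
SphI cuts after base 5 of each site (before the last base), so after positions 23, 93, 118.
Linear molecule, 3 cuts → 4 fragments:
  1–23 → 23 bp
  24–93 → 70 bp
  94–118 → 25 bp
  119–181 → 63 bp
Sorted largest to smallest: 70, 63, 25, 23 bp.

70, 63, 25, 23 bp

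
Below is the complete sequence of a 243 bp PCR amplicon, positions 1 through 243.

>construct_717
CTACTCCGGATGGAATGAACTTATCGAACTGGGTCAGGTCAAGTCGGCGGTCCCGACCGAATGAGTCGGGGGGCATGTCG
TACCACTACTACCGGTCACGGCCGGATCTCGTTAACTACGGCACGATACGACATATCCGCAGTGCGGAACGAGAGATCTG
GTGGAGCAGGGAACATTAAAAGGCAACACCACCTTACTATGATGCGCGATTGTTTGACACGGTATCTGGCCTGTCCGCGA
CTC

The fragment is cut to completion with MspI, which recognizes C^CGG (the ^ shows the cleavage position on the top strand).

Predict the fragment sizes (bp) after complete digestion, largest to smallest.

141, 86, 10, 6 bp

MspI sites (CCGG) start at positions 6, 92, 102.
MspI cuts after the first base of each site, so after positions 6, 92, 102.
Linear molecule, 3 cuts → 4 fragments:
  1–6 → 6 bp
  7–92 → 86 bp
  93–102 → 10 bp
  103–243 → 141 bp
Sorted largest to smallest: 141, 86, 10, 6 bp.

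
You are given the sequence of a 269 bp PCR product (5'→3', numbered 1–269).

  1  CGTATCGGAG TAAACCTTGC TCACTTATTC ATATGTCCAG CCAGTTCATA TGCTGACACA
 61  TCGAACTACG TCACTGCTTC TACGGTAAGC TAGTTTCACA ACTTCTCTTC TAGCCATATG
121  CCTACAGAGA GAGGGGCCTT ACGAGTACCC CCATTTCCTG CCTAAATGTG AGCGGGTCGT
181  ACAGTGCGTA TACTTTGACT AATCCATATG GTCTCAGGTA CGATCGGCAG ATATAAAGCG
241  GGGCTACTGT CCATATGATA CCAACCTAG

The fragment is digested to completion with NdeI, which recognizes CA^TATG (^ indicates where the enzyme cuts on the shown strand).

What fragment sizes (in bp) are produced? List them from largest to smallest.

90, 68, 47, 31, 17, 16 bp

NdeI sites (CATATG) start at positions 30, 47, 115, 205, 252.
NdeI cuts after base 2 of each site, so after positions 31, 48, 116, 206, 253.
Linear molecule, 5 cuts → 6 fragments:
  1–31 → 31 bp
  32–48 → 17 bp
  49–116 → 68 bp
  117–206 → 90 bp
  207–253 → 47 bp
  254–269 → 16 bp
Sorted largest to smallest: 90, 68, 47, 31, 17, 16 bp.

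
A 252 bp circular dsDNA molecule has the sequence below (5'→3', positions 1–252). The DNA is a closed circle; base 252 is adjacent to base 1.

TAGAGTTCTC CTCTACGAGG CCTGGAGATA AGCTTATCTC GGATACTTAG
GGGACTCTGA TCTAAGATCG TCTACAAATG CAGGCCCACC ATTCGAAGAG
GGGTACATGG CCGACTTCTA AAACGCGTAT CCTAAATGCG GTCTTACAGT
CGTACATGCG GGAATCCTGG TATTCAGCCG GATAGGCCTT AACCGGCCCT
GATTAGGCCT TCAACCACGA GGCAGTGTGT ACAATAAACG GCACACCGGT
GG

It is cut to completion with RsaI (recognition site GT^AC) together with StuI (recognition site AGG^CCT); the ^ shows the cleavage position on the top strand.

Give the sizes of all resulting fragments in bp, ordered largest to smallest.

84, 49, 42, 33, 23, 21 bp

RsaI sites (GTAC) start at positions 103, 152, 229.
RsaI cuts after base 2 of each site, so after positions 104, 153, 230.
StuI sites (AGGCCT) start at positions 18, 184, 205.
StuI cuts after base 3 of each site, so after positions 20, 186, 207.
Combined cut positions: 20, 104, 153, 186, 207, 230.
Circular molecule, 6 cuts → 6 fragments:
  21–104 → 84 bp
  105–153 → 49 bp
  154–186 → 33 bp
  187–207 → 21 bp
  208–230 → 23 bp
  231–252 then 1–20 → 22 + 20 = 42 bp
Sorted largest to smallest: 84, 49, 42, 33, 23, 21 bp.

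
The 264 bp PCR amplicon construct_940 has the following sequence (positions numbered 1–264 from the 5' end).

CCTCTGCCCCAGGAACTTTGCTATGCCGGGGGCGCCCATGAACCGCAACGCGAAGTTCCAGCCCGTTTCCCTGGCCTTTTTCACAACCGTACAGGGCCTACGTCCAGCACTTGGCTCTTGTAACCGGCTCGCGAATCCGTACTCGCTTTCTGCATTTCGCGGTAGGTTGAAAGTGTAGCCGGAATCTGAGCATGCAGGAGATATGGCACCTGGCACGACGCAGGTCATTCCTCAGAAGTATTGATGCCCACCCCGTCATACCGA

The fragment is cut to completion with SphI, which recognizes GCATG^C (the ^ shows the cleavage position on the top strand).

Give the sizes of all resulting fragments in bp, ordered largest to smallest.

The SphI site (GCATGC) starts at position 190.
SphI cuts after base 5 of each site (before the last base), so after position 194.
Linear molecule, 1 cut → 2 fragments:
  1–194 → 194 bp
  195–264 → 70 bp
Sorted largest to smallest: 194, 70 bp.

194, 70 bp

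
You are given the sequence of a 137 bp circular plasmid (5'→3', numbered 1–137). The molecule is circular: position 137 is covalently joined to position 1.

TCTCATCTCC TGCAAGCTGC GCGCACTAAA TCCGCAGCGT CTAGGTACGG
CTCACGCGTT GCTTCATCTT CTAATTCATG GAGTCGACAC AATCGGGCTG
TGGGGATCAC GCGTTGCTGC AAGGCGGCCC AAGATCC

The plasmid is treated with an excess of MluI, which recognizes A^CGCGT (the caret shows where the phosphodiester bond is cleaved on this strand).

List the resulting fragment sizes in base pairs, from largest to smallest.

82, 55 bp

MluI sites (ACGCGT) start at positions 54, 109.
MluI cuts after the first base of each site, so after positions 54, 109.
Circular molecule, 2 cuts → 2 fragments:
  55–109 → 55 bp
  110–137 then 1–54 → 28 + 54 = 82 bp
Sorted largest to smallest: 82, 55 bp.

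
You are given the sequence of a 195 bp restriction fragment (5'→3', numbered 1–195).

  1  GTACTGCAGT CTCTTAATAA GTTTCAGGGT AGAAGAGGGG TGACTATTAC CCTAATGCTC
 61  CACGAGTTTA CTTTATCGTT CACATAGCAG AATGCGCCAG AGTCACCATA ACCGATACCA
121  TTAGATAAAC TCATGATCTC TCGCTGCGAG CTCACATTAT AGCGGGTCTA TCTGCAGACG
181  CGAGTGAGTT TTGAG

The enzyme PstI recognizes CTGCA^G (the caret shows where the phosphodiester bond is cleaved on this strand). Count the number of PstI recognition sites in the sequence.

2

CTGCAG occurs starting at positions 4, 172.
PstI cuts at 2 sites.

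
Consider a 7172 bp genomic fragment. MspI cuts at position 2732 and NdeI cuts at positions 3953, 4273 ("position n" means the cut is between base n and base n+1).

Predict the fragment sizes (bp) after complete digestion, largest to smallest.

2899, 2732, 1221, 320 bp

Combined cut positions (sorted): 2732, 3953, 4273.
Linear molecule, 3 cuts → 4 fragments:
  2732 − 0 = 2732 bp
  3953 − 2732 = 1221 bp
  4273 − 3953 = 320 bp
  7172 − 4273 = 2899 bp
Sorted largest to smallest: 2899, 2732, 1221, 320 bp.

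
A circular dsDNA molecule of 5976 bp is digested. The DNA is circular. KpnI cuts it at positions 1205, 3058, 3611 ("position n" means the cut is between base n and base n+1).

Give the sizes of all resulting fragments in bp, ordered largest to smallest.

Circular molecule, 3 cuts → 3 fragments:
  3058 − 1205 = 1853 bp
  3611 − 3058 = 553 bp
  wrap: 5976 − 3611 + 1205 = 3570 bp
Sorted largest to smallest: 3570, 1853, 553 bp.

3570, 1853, 553 bp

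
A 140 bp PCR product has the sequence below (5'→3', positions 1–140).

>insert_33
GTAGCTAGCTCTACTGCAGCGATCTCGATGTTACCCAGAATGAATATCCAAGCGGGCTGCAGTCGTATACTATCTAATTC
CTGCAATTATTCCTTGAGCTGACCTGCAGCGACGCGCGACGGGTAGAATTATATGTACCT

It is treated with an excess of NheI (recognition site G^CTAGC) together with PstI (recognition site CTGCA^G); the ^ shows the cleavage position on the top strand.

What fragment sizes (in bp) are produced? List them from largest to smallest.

47, 43, 32, 14, 4 bp

The NheI site (GCTAGC) starts at position 4.
NheI cuts after the first base of each site, so after position 4.
PstI sites (CTGCAG) start at positions 14, 57, 104.
PstI cuts after base 5 of each site (before the last base), so after positions 18, 61, 108.
Combined cut positions: 4, 18, 61, 108.
Linear molecule, 4 cuts → 5 fragments:
  1–4 → 4 bp
  5–18 → 14 bp
  19–61 → 43 bp
  62–108 → 47 bp
  109–140 → 32 bp
Sorted largest to smallest: 47, 43, 32, 14, 4 bp.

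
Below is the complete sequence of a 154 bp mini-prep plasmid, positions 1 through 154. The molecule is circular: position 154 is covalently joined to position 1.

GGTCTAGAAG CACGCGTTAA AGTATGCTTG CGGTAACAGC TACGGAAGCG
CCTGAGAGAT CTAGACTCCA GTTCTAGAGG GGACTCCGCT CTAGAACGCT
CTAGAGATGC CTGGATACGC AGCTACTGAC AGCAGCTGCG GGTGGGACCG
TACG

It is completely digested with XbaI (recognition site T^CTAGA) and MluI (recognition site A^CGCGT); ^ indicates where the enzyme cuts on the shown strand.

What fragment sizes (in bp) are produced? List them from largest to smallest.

57, 48, 17, 13, 10, 9 bp

XbaI sites (TCTAGA) start at positions 3, 60, 73, 90, 100.
XbaI cuts after the first base of each site, so after positions 3, 60, 73, 90, 100.
The MluI site (ACGCGT) starts at position 12.
MluI cuts after the first base of each site, so after position 12.
Combined cut positions: 3, 12, 60, 73, 90, 100.
Circular molecule, 6 cuts → 6 fragments:
  4–12 → 9 bp
  13–60 → 48 bp
  61–73 → 13 bp
  74–90 → 17 bp
  91–100 → 10 bp
  101–154 then 1–3 → 54 + 3 = 57 bp
Sorted largest to smallest: 57, 48, 17, 13, 10, 9 bp.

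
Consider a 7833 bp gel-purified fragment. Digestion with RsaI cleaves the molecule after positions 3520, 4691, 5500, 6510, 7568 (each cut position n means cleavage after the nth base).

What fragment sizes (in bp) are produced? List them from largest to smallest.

Linear molecule, 5 cuts → 6 fragments:
  3520 − 0 = 3520 bp
  4691 − 3520 = 1171 bp
  5500 − 4691 = 809 bp
  6510 − 5500 = 1010 bp
  7568 − 6510 = 1058 bp
  7833 − 7568 = 265 bp
Sorted largest to smallest: 3520, 1171, 1058, 1010, 809, 265 bp.

3520, 1171, 1058, 1010, 809, 265 bp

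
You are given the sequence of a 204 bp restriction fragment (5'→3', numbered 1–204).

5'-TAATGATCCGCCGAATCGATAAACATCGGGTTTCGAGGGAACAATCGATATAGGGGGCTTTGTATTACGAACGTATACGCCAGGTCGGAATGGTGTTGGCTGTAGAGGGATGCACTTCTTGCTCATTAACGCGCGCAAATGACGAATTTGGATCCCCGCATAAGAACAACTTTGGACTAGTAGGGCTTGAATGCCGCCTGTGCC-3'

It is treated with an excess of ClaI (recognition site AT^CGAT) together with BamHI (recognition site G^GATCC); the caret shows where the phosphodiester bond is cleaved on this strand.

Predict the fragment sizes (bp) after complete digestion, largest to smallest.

ClaI sites (ATCGAT) start at positions 15, 44.
ClaI cuts after base 2 of each site, so after positions 16, 45.
The BamHI site (GGATCC) starts at position 150.
BamHI cuts after the first base of each site, so after position 150.
Combined cut positions: 16, 45, 150.
Linear molecule, 3 cuts → 4 fragments:
  1–16 → 16 bp
  17–45 → 29 bp
  46–150 → 105 bp
  151–204 → 54 bp
Sorted largest to smallest: 105, 54, 29, 16 bp.

105, 54, 29, 16 bp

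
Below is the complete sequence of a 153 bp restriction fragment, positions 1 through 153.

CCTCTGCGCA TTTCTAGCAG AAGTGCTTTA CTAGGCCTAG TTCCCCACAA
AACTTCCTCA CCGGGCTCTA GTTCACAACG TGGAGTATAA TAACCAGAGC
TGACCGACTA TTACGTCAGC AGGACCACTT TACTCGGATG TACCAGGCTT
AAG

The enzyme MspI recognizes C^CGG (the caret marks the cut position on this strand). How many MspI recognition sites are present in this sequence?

CCGG occurs starting at position 61.
MspI cuts at 1 site.

1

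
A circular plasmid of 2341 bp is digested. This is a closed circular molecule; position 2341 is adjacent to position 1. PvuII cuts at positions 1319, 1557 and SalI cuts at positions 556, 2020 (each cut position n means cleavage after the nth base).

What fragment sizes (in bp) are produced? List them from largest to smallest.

Combined cut positions (sorted): 556, 1319, 1557, 2020.
Circular molecule, 4 cuts → 4 fragments:
  1319 − 556 = 763 bp
  1557 − 1319 = 238 bp
  2020 − 1557 = 463 bp
  wrap: 2341 − 2020 + 556 = 877 bp
Sorted largest to smallest: 877, 763, 463, 238 bp.

877, 763, 463, 238 bp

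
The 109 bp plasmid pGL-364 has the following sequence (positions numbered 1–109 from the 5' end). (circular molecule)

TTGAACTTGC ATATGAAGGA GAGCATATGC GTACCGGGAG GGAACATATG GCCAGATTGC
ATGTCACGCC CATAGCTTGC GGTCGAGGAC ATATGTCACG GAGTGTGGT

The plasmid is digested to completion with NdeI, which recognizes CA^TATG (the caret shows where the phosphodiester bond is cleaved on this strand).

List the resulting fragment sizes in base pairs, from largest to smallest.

NdeI sites (CATATG) start at positions 10, 24, 45, 90.
NdeI cuts after base 2 of each site, so after positions 11, 25, 46, 91.
Circular molecule, 4 cuts → 4 fragments:
  12–25 → 14 bp
  26–46 → 21 bp
  47–91 → 45 bp
  92–109 then 1–11 → 18 + 11 = 29 bp
Sorted largest to smallest: 45, 29, 21, 14 bp.

45, 29, 21, 14 bp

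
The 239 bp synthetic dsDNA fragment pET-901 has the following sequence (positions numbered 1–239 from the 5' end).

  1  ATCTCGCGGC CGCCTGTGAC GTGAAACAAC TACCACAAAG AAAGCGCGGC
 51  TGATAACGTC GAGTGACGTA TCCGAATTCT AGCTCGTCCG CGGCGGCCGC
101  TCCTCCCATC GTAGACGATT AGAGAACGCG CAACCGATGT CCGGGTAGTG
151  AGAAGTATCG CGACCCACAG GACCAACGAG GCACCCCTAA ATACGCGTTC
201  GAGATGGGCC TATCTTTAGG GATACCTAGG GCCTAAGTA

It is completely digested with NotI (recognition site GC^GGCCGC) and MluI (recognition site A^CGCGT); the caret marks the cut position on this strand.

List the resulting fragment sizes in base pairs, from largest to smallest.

NotI sites (GCGGCCGC) start at positions 6, 93.
NotI cuts after base 2 of each site, so after positions 7, 94.
The MluI site (ACGCGT) starts at position 193.
MluI cuts after the first base of each site, so after position 193.
Combined cut positions: 7, 94, 193.
Linear molecule, 3 cuts → 4 fragments:
  1–7 → 7 bp
  8–94 → 87 bp
  95–193 → 99 bp
  194–239 → 46 bp
Sorted largest to smallest: 99, 87, 46, 7 bp.

99, 87, 46, 7 bp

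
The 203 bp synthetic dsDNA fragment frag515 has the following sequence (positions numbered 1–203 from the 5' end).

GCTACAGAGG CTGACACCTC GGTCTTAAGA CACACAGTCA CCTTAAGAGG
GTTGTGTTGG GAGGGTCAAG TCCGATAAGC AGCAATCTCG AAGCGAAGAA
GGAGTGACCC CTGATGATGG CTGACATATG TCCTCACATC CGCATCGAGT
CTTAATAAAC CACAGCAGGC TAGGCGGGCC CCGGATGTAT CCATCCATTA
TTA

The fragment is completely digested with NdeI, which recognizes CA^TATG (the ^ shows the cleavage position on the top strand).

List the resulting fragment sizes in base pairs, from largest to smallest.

The NdeI site (CATATG) starts at position 125.
NdeI cuts after base 2 of each site, so after position 126.
Linear molecule, 1 cut → 2 fragments:
  1–126 → 126 bp
  127–203 → 77 bp
Sorted largest to smallest: 126, 77 bp.

126, 77 bp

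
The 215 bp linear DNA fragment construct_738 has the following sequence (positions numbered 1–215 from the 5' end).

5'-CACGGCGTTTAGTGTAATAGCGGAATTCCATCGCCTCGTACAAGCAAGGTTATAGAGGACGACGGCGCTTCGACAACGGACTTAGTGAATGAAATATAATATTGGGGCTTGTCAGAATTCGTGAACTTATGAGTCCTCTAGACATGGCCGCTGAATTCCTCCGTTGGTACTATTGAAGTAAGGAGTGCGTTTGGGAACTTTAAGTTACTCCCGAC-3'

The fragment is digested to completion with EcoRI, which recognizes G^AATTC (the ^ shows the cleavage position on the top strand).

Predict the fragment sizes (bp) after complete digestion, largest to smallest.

EcoRI sites (GAATTC) start at positions 23, 115, 153.
EcoRI cuts after the first base of each site, so after positions 23, 115, 153.
Linear molecule, 3 cuts → 4 fragments:
  1–23 → 23 bp
  24–115 → 92 bp
  116–153 → 38 bp
  154–215 → 62 bp
Sorted largest to smallest: 92, 62, 38, 23 bp.

92, 62, 38, 23 bp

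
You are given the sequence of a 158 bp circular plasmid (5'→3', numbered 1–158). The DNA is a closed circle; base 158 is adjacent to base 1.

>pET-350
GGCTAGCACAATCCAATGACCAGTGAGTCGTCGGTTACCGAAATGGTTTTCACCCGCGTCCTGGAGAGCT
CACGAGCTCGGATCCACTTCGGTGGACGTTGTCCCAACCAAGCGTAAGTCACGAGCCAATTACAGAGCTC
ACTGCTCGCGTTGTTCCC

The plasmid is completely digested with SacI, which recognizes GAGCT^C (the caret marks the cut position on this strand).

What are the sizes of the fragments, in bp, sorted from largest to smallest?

SacI sites (GAGCTC) start at positions 66, 74, 135.
SacI cuts after base 5 of each site (before the last base), so after positions 70, 78, 139.
Circular molecule, 3 cuts → 3 fragments:
  71–78 → 8 bp
  79–139 → 61 bp
  140–158 then 1–70 → 19 + 70 = 89 bp
Sorted largest to smallest: 89, 61, 8 bp.

89, 61, 8 bp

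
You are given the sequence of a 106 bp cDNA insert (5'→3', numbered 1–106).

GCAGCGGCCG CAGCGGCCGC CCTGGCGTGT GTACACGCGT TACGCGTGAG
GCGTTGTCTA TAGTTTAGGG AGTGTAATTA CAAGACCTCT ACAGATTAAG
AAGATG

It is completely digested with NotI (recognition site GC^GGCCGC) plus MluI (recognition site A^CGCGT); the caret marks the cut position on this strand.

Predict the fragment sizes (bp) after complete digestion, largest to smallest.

NotI sites (GCGGCCGC) start at positions 4, 13.
NotI cuts after base 2 of each site, so after positions 5, 14.
MluI sites (ACGCGT) start at positions 35, 42.
MluI cuts after the first base of each site, so after positions 35, 42.
Combined cut positions: 5, 14, 35, 42.
Linear molecule, 4 cuts → 5 fragments:
  1–5 → 5 bp
  6–14 → 9 bp
  15–35 → 21 bp
  36–42 → 7 bp
  43–106 → 64 bp
Sorted largest to smallest: 64, 21, 9, 7, 5 bp.

64, 21, 9, 7, 5 bp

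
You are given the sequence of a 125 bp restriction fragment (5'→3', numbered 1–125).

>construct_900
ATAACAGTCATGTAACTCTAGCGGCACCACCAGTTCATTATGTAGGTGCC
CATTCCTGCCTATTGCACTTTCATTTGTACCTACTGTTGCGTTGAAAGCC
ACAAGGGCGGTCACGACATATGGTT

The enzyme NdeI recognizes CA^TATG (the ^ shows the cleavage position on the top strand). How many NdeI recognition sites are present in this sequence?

CATATG occurs starting at position 117.
NdeI cuts at 1 site.

1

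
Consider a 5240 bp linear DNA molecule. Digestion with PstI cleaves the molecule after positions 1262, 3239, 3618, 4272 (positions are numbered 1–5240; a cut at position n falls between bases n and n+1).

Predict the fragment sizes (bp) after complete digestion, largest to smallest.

Linear molecule, 4 cuts → 5 fragments:
  1262 − 0 = 1262 bp
  3239 − 1262 = 1977 bp
  3618 − 3239 = 379 bp
  4272 − 3618 = 654 bp
  5240 − 4272 = 968 bp
Sorted largest to smallest: 1977, 1262, 968, 654, 379 bp.

1977, 1262, 968, 654, 379 bp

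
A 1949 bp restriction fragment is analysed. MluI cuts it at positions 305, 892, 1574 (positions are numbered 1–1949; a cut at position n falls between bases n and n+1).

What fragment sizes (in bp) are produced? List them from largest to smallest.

682, 587, 375, 305 bp

Linear molecule, 3 cuts → 4 fragments:
  305 − 0 = 305 bp
  892 − 305 = 587 bp
  1574 − 892 = 682 bp
  1949 − 1574 = 375 bp
Sorted largest to smallest: 682, 587, 375, 305 bp.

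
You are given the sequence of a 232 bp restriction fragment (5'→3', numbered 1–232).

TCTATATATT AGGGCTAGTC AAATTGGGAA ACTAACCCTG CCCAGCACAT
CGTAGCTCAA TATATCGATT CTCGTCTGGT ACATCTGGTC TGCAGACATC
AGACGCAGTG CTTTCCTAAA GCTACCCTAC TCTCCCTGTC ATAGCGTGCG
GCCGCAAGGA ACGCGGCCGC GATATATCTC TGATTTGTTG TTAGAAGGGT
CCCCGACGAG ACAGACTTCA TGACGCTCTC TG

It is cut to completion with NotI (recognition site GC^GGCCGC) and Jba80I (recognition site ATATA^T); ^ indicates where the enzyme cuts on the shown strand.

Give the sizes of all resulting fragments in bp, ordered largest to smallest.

85, 56, 56, 15, 12, 8 bp

NotI sites (GCGGCCGC) start at positions 148, 163.
NotI cuts after base 2 of each site, so after positions 149, 164.
Jba80I sites (ATATAT) start at positions 4, 60, 172.
Jba80I cuts after base 5 of each site (before the last base), so after positions 8, 64, 176.
Combined cut positions: 8, 64, 149, 164, 176.
Linear molecule, 5 cuts → 6 fragments:
  1–8 → 8 bp
  9–64 → 56 bp
  65–149 → 85 bp
  150–164 → 15 bp
  165–176 → 12 bp
  177–232 → 56 bp
Sorted largest to smallest: 85, 56, 56, 15, 12, 8 bp.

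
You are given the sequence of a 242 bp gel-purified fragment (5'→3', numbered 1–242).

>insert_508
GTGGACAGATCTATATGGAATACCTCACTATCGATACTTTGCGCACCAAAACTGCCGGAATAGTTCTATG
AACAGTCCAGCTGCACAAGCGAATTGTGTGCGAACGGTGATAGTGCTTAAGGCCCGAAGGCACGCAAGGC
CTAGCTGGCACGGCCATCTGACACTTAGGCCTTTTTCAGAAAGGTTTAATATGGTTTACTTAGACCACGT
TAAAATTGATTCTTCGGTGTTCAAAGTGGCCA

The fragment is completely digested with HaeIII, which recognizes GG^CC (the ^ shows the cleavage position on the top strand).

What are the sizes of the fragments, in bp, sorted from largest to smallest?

HaeIII sites (GGCC) start at positions 121, 138, 152, 168, 238.
HaeIII cuts after base 2 of each site, so after positions 122, 139, 153, 169, 239.
Linear molecule, 5 cuts → 6 fragments:
  1–122 → 122 bp
  123–139 → 17 bp
  140–153 → 14 bp
  154–169 → 16 bp
  170–239 → 70 bp
  240–242 → 3 bp
Sorted largest to smallest: 122, 70, 17, 16, 14, 3 bp.

122, 70, 17, 16, 14, 3 bp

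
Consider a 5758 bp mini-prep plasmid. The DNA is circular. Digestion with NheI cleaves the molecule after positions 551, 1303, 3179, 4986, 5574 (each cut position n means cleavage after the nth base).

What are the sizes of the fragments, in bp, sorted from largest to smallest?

Circular molecule, 5 cuts → 5 fragments:
  1303 − 551 = 752 bp
  3179 − 1303 = 1876 bp
  4986 − 3179 = 1807 bp
  5574 − 4986 = 588 bp
  wrap: 5758 − 5574 + 551 = 735 bp
Sorted largest to smallest: 1876, 1807, 752, 735, 588 bp.

1876, 1807, 752, 735, 588 bp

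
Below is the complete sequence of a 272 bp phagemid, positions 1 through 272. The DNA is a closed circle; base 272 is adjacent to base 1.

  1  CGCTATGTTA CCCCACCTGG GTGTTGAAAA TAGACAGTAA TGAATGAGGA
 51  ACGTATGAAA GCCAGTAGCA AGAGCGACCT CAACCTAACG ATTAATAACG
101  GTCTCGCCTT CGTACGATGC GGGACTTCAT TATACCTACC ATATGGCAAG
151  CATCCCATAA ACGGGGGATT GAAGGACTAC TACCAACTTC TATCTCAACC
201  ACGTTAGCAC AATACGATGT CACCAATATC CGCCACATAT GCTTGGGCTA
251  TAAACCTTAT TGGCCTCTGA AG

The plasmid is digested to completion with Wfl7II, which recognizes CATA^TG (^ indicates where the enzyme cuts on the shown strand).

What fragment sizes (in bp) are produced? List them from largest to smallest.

Wfl7II sites (CATATG) start at positions 140, 236.
Wfl7II cuts after base 4 of each site, so after positions 143, 239.
Circular molecule, 2 cuts → 2 fragments:
  144–239 → 96 bp
  240–272 then 1–143 → 33 + 143 = 176 bp
Sorted largest to smallest: 176, 96 bp.

176, 96 bp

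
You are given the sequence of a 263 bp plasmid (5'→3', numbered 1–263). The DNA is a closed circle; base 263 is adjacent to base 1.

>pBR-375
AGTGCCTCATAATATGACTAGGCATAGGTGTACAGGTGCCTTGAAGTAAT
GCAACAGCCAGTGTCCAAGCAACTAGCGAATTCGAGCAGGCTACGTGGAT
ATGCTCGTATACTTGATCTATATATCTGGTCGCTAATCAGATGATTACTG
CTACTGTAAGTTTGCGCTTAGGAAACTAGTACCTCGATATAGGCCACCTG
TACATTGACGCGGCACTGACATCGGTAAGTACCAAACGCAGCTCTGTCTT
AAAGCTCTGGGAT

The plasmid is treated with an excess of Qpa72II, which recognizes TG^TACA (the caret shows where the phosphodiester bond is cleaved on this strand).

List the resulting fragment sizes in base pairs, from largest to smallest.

170, 93 bp

Qpa72II sites (TGTACA) start at positions 29, 199.
Qpa72II cuts after base 2 of each site, so after positions 30, 200.
Circular molecule, 2 cuts → 2 fragments:
  31–200 → 170 bp
  201–263 then 1–30 → 63 + 30 = 93 bp
Sorted largest to smallest: 170, 93 bp.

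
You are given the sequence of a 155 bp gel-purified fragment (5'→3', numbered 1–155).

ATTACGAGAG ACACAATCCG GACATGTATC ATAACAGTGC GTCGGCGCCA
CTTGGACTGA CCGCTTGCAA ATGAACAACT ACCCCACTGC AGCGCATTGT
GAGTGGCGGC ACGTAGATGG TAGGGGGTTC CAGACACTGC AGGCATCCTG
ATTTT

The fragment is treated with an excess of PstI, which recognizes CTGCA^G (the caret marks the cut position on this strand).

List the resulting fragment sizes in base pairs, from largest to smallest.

91, 50, 14 bp

PstI sites (CTGCAG) start at positions 87, 137.
PstI cuts after base 5 of each site (before the last base), so after positions 91, 141.
Linear molecule, 2 cuts → 3 fragments:
  1–91 → 91 bp
  92–141 → 50 bp
  142–155 → 14 bp
Sorted largest to smallest: 91, 50, 14 bp.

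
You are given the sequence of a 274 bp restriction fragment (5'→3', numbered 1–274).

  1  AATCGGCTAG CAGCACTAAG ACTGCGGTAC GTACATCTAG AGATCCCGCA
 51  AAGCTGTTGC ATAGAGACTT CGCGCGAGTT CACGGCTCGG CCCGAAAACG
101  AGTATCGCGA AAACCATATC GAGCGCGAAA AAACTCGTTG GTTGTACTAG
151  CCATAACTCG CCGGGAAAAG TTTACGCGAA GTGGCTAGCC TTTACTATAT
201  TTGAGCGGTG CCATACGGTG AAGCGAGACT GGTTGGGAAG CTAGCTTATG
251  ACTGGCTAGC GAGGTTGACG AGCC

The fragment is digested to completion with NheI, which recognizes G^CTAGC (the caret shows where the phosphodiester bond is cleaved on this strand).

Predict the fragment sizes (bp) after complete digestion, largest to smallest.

178, 56, 19, 15, 6 bp

NheI sites (GCTAGC) start at positions 6, 184, 240, 255.
NheI cuts after the first base of each site, so after positions 6, 184, 240, 255.
Linear molecule, 4 cuts → 5 fragments:
  1–6 → 6 bp
  7–184 → 178 bp
  185–240 → 56 bp
  241–255 → 15 bp
  256–274 → 19 bp
Sorted largest to smallest: 178, 56, 19, 15, 6 bp.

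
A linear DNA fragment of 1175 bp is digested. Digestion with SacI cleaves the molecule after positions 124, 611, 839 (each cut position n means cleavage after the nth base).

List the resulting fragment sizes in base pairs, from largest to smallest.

Linear molecule, 3 cuts → 4 fragments:
  124 − 0 = 124 bp
  611 − 124 = 487 bp
  839 − 611 = 228 bp
  1175 − 839 = 336 bp
Sorted largest to smallest: 487, 336, 228, 124 bp.

487, 336, 228, 124 bp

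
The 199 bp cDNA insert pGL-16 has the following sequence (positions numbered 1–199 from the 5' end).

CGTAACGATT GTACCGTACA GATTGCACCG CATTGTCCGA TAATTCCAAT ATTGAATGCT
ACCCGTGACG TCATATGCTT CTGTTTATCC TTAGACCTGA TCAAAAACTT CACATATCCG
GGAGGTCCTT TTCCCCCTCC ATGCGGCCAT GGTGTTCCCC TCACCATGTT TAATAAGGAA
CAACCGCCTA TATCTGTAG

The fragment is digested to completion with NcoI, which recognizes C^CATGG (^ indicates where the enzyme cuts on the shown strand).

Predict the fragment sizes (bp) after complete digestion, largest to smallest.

147, 52 bp

The NcoI site (CCATGG) starts at position 147.
NcoI cuts after the first base of each site, so after position 147.
Linear molecule, 1 cut → 2 fragments:
  1–147 → 147 bp
  148–199 → 52 bp
Sorted largest to smallest: 147, 52 bp.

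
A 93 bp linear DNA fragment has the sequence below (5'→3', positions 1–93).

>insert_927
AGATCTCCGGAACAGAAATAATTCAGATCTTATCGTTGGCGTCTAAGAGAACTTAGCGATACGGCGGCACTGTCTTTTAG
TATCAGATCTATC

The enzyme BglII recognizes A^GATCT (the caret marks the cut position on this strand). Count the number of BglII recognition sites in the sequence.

3

AGATCT occurs starting at positions 1, 25, 85.
BglII cuts at 3 sites.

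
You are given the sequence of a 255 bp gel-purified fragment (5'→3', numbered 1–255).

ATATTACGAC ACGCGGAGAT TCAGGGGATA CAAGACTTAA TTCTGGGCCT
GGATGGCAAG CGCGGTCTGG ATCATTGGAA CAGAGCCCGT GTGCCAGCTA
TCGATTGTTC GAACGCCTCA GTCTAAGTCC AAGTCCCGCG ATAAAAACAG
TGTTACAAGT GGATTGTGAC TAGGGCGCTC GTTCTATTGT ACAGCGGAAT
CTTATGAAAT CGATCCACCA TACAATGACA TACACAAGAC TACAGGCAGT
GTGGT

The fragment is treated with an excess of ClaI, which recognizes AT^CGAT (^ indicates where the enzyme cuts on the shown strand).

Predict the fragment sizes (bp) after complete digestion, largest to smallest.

ClaI sites (ATCGAT) start at positions 100, 209.
ClaI cuts after base 2 of each site, so after positions 101, 210.
Linear molecule, 2 cuts → 3 fragments:
  1–101 → 101 bp
  102–210 → 109 bp
  211–255 → 45 bp
Sorted largest to smallest: 109, 101, 45 bp.

109, 101, 45 bp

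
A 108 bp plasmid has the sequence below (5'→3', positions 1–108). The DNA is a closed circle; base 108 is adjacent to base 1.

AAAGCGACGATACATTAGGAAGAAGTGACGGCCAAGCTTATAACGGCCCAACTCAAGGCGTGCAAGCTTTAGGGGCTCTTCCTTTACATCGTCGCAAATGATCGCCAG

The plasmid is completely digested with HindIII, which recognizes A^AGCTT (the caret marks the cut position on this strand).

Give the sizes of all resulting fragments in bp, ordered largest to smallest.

78, 30 bp

HindIII sites (AAGCTT) start at positions 34, 64.
HindIII cuts after the first base of each site, so after positions 34, 64.
Circular molecule, 2 cuts → 2 fragments:
  35–64 → 30 bp
  65–108 then 1–34 → 44 + 34 = 78 bp
Sorted largest to smallest: 78, 30 bp.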